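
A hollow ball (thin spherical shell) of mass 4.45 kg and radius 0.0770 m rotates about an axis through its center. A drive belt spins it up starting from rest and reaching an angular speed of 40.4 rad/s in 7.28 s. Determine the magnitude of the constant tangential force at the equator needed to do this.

I = (2/3)MR² = (2/3)(4.45)(0.0770)² = 0.01759 kg·m².
α = Δω/Δt = (40.4 − 0)/7.28 = 5.549 rad/s².
The required torque is τ = Iα = (0.01759)(5.549) = 0.09761 N·m.
A tangential force at the equator gives τ = FR, so F = τ/R = 0.09761/0.0770 = 1.268 N.

F ≈ 1.27 N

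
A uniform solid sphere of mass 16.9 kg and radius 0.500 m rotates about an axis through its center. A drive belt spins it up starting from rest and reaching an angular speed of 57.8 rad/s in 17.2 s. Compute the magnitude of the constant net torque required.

I = (2/5)MR² = (2/5)(16.9)(0.500)² = 1.690 kg·m².
α = Δω/Δt = (57.8 − 0)/17.2 = 3.360 rad/s².
τ = Iα = (1.690)(3.360) = 5.679 N·m.

τ ≈ 5.68 N·m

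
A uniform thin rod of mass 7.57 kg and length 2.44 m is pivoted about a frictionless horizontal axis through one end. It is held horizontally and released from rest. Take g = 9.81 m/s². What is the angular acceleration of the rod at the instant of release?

α ≈ 6.03 rad/s²

About the pivot, I = (1/3)ML² = (1/3)(7.57)(2.44)² = 15.02 kg·m².
The weight acts at the center, a distance L/2 = 1.220 m from the pivot; τ = Mg(L/2) = 90.60 N·m.
α = τ/I = 90.60/15.02 = 6.031 rad/s².
(Equivalently α = (3g/(2L)) = 6.031 rad/s².)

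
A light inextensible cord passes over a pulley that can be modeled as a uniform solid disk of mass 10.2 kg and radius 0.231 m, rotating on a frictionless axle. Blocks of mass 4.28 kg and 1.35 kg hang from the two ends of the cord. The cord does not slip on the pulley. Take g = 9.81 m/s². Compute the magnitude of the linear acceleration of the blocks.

a ≈ 2.68 m/s²

I = ½MR² = (1/2)(10.2)(0.231)² = 0.2721 kg·m².
Heavier block: m₁g − T₁ = m₁a. Lighter block: T₂ − m₂g = m₂a.
Pulley: (T₁ − T₂)R = Iα = I(a/R), so T₁ − T₂ = (I/R²)a = (1/2)M_p a = 5.100·a.
Adding the three: (m₁ − m₂)g = (m₁ + m₂ + 5.100)a, so a = (4.28 − 1.35)(9.81)/(4.28 + 1.35 + 5.100) = 2.679 m/s².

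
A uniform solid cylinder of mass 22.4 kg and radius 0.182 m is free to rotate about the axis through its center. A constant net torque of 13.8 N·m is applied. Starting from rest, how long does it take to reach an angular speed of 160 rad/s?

t ≈ 4.30 s

I = ½MR² = (1/2)(22.4)(0.182)² = 0.3710 kg·m².
α = τ/I = 13.8/0.3710 = 37.20 rad/s².
ω = αt ⇒ t = ω/α = 160/37.20 = 4.301 s.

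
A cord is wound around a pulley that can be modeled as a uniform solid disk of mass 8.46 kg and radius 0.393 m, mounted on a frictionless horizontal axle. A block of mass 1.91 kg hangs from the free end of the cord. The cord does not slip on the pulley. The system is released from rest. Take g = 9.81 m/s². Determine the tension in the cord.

T ≈ 12.9 N

I = ½MR² = (1/2)(8.46)(0.393)² = 0.6533 kg·m².
Block: mg − T = ma. Pulley: TR = Iα. No-slip: a = αR, so T = (I/R²)a = 4.230·a.
Then mg = (m + 4.230)a, so a = (1.91)(9.81)/(1.91 + 4.230) = 3.052 m/s².
T = 4.230·a = 12.91 N.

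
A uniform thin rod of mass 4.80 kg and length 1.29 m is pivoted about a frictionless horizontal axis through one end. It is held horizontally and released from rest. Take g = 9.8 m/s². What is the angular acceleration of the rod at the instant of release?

α ≈ 11.4 rad/s²

About the pivot, I = (1/3)ML² = (1/3)(4.80)(1.29)² = 2.663 kg·m².
The weight acts at the center, a distance L/2 = 0.6450 m from the pivot; τ = Mg(L/2) = 30.34 N·m.
α = τ/I = 30.34/2.663 = 11.40 rad/s².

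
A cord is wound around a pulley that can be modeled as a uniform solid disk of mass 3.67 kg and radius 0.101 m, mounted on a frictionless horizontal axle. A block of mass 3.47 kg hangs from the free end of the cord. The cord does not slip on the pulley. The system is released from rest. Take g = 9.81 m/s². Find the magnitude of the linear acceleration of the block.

a ≈ 6.42 m/s²

I = ½MR² = (1/2)(3.67)(0.101)² = 0.01872 kg·m².
Block: mg − T = ma. Pulley: TR = Iα. No-slip: a = αR, so T = (I/R²)a = 1.835·a.
Then mg = (m + 1.835)a, so a = (3.47)(9.81)/(3.47 + 1.835) = 6.417 m/s².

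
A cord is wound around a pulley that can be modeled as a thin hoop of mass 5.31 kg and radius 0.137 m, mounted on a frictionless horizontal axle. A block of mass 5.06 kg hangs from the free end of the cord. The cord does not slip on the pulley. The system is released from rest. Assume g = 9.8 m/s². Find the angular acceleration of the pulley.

I = MR² = (5.31)(0.137)² = 0.09966 kg·m².
Block: mg − T = ma. Pulley: TR = Iα. No-slip: a = αR, so T = (I/R²)a = 5.310·a.
Then mg = (m + 5.310)a, so a = (5.06)(9.8)/(5.06 + 5.310) = 4.782 m/s².
α = a/R = 4.782/0.137 = 34.90 rad/s².

α ≈ 34.9 rad/s²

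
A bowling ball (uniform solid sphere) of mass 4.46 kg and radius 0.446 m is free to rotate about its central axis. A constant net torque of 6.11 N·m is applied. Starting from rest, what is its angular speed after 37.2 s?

ω ≈ 641 rad/s

I = (2/5)MR² = (2/5)(4.46)(0.446)² = 0.3549 kg·m².
α = τ/I = 6.11/0.3549 = 17.22 rad/s².
ω = ω₀ + αt = 0 + (17.22)(37.2) = 640.5 rad/s.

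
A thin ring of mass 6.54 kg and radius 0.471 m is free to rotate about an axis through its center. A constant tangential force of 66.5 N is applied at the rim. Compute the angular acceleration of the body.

α ≈ 21.6 rad/s²

I = MR² = (6.54)(0.471)² = 1.451 kg·m².
τ = F R = (66.5)(0.471) = 31.32 N·m.
From τ = Iα: α = 31.32/1.451 = 21.59 rad/s².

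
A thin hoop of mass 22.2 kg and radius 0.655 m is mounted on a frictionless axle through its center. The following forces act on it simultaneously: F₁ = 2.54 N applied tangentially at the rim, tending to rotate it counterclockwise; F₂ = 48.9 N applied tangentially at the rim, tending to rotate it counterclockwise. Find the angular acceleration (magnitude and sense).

I = MR² = (22.2)(0.655)² = 9.524 kg·m².
Taking counterclockwise as positive: τ₁ = +(2.54)(0.655) = +1.664 N·m; τ₂ = +(48.9)(0.655) = +32.03 N·m.
Net torque τ = 33.69 N·m.
α = τ/I = 33.69/9.524 = 3.538 rad/s².

α ≈ 3.54 rad/s², counterclockwise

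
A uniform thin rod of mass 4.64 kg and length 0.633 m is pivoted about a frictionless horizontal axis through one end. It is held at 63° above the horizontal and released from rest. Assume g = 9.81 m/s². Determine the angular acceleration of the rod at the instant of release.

α ≈ 10.6 rad/s²

About the pivot, I = (1/3)ML² = (1/3)(4.64)(0.633)² = 0.6197 kg·m².
The weight acts at the center, a distance L/2 = 0.3165 m from the pivot; τ = Mg(L/2) cos 63° = 6.540 N·m.
α = τ/I = 6.540/0.6197 = 10.55 rad/s².
(Equivalently α = (3g/(2L)) cos 63° = 10.55 rad/s².)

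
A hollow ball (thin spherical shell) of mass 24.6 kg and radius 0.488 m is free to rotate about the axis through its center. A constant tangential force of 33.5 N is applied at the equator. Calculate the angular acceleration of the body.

I = (2/3)MR² = (2/3)(24.6)(0.488)² = 3.906 kg·m².
τ = F R = (33.5)(0.488) = 16.35 N·m.
Newton's second law for rotation, τ = Iα, gives α = τ/I = 16.35/3.906 = 4.186 rad/s².

α ≈ 4.19 rad/s²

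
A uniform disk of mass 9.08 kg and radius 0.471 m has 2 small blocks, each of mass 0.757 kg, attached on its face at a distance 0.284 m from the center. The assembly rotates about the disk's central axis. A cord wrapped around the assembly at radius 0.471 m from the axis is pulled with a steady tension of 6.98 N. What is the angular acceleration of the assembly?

I_disk = ½MR² = ½(9.08)(0.471)² = 1.007 kg·m².
I_blocks = 2·m·r² = 2(0.757)(0.284)² = 0.1221 kg·m².
Total I = 1.129 kg·m².
τ = F r = (6.98)(0.471) = 3.288 N·m.
α = τ/I = 3.288/1.129 = 2.911 rad/s².

α ≈ 2.91 rad/s²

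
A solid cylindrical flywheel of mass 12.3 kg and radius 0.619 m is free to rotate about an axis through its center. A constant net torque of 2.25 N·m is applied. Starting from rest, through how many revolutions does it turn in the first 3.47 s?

I = ½MR² = (1/2)(12.3)(0.619)² = 2.356 kg·m².
α = τ/I = 2.25/2.356 = 0.9548 rad/s².
θ = ½αt² = ½(0.9548)(3.47)² = 5.749 rad.
Revolutions = θ/(2π) = 0.9149.

≈ 0.915 revolutions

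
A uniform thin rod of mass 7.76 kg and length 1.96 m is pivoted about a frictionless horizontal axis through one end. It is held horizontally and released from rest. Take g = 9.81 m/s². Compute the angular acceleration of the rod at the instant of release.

α ≈ 7.51 rad/s²

About the pivot, I = (1/3)ML² = (1/3)(7.76)(1.96)² = 9.937 kg·m².
The weight acts at the center, a distance L/2 = 0.9800 m from the pivot; τ = Mg(L/2) = 74.60 N·m.
α = τ/I = 74.60/9.937 = 7.508 rad/s².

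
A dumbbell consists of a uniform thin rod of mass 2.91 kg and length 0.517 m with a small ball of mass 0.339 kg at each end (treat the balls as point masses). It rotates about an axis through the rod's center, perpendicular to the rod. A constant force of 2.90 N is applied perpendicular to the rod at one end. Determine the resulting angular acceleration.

α ≈ 6.81 rad/s²

I_rod = (1/12)ML² = (1/12)(2.91)(0.517)² = 0.06482 kg·m².
I_balls = 2·m·(L/2)² = 2(0.339)(0.2585)² = 0.04531 kg·m².
Total I = 0.1101 kg·m².
τ = F·(L/2) = (2.90)(0.259) = 0.7497 N·m.
α = τ/I = 0.7497/0.1101 = 6.807 rad/s².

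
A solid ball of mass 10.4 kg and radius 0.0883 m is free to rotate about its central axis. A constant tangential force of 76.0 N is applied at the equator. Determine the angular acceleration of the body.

α ≈ 207 rad/s²

I = (2/5)MR² = (2/5)(10.4)(0.0883)² = 0.03244 kg·m².
τ = F R = (76.0)(0.0883) = 6.711 N·m.
From τ = Iα: α = 6.711/0.03244 = 206.9 rad/s².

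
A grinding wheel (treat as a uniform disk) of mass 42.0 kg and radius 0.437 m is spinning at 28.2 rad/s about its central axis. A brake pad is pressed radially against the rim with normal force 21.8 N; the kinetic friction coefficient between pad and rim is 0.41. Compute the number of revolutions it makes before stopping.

≈ 65.0 revolutions

I = ½MR² = (1/2)(42.0)(0.437)² = 4.010 kg·m².
Friction force f = μN = (0.41)(21.8) = 8.938 N at the rim; torque magnitude τ = fR = 3.906 N·m, opposing ω.
|α| = τ/I = 3.906/4.010 = 0.9740 rad/s² (deceleration).
ω² = ω₀² − 2|α|θ with ω = 0 ⇒ θ = ω₀²/(2|α|) = 408.3 rad = 64.98 rev.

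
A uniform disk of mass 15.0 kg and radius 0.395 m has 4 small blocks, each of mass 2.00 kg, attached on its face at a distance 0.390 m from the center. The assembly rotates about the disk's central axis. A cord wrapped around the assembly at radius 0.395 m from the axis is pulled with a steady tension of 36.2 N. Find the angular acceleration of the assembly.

I_disk = ½MR² = ½(15.0)(0.395)² = 1.170 kg·m².
I_blocks = 4·m·r² = 4(2.00)(0.390)² = 1.217 kg·m².
Total I = 2.387 kg·m².
τ = F r = (36.2)(0.395) = 14.30 N·m.
α = τ/I = 14.30/2.387 = 5.990 rad/s².

α ≈ 5.99 rad/s²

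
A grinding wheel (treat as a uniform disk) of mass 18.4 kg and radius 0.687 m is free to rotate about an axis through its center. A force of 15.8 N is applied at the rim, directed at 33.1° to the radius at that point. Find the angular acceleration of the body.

I = ½MR² = (1/2)(18.4)(0.687)² = 4.342 kg·m².
Only the tangential component produces torque: τ = F R sinθ = (15.8)(0.687) sin 33.1° = 5.928 N·m.
From τ = Iα: α = 5.928/4.342 = 1.365 rad/s².

α ≈ 1.37 rad/s²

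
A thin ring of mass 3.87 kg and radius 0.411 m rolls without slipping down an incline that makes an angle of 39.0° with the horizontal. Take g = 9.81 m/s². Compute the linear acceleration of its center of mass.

Translation along the incline: Mg sinθ − f = Ma.
Rotation about the center: fR = Iα with I = MR². No-slip gives a = αR, so f = (I/R²)a = M a.
Substituting: Mg sinθ = (1 + 1.000)Ma, so a = g sinθ/(1 + 1.000) = (9.81) sin 39.0° / 2.000 = 3.087 m/s².

a ≈ 3.09 m/s²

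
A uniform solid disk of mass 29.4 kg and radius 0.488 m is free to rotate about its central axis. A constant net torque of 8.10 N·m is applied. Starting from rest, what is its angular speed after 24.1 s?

ω ≈ 55.8 rad/s

I = ½MR² = (1/2)(29.4)(0.488)² = 3.501 kg·m².
α = τ/I = 8.10/3.501 = 2.314 rad/s².
ω = ω₀ + αt = 0 + (2.314)(24.1) = 55.76 rad/s.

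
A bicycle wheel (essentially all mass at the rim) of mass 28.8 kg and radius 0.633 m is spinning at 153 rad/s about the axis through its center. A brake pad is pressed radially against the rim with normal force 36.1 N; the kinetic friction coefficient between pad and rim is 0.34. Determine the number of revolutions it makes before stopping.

I = MR² = (28.8)(0.633)² = 11.54 kg·m².
Friction force f = μN = (0.34)(36.1) = 12.27 N at the rim; torque magnitude τ = fR = 7.769 N·m, opposing ω.
|α| = τ/I = 7.769/11.54 = 0.6733 rad/s² (deceleration).
ω² = ω₀² − 2|α|θ with ω = 0 ⇒ θ = ω₀²/(2|α|) = 17380 rad = 2767 rev.

≈ 2770 revolutions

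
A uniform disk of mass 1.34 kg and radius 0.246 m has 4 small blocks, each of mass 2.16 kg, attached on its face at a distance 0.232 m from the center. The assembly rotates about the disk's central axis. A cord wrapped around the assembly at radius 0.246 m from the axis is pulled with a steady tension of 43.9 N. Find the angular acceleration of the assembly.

I_disk = ½MR² = ½(1.34)(0.246)² = 0.04055 kg·m².
I_blocks = 4·m·r² = 4(2.16)(0.232)² = 0.4650 kg·m².
Total I = 0.5056 kg·m².
τ = F r = (43.9)(0.246) = 10.80 N·m.
α = τ/I = 10.80/0.5056 = 21.36 rad/s².

α ≈ 21.4 rad/s²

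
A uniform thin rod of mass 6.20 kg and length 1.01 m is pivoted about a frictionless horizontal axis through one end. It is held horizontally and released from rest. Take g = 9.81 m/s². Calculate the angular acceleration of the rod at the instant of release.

α ≈ 14.6 rad/s²

About the pivot, I = (1/3)ML² = (1/3)(6.20)(1.01)² = 2.108 kg·m².
The weight acts at the center, a distance L/2 = 0.5050 m from the pivot; τ = Mg(L/2) = 30.72 N·m.
α = τ/I = 30.72/2.108 = 14.57 rad/s².
(Equivalently α = (3g/(2L)) = 14.57 rad/s².)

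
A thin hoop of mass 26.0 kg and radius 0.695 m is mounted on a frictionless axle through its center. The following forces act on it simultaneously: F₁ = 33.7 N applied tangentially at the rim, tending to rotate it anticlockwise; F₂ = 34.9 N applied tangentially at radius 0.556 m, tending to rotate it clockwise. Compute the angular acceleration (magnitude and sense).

α ≈ 0.320 rad/s², anticlockwise

I = MR² = (26.0)(0.695)² = 12.56 kg·m².
Taking anticlockwise as positive: τ₁ = +(33.7)(0.695) = +23.42 N·m; τ₂ = −(34.9)(0.556) = −19.40 N·m.
Net torque τ = 4.017 N·m.
α = τ/I = 4.017/12.56 = 0.3199 rad/s².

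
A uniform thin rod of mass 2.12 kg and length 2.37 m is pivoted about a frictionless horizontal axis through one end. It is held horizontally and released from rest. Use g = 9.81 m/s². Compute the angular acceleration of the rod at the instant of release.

α ≈ 6.21 rad/s²

About the pivot, I = (1/3)ML² = (1/3)(2.12)(2.37)² = 3.969 kg·m².
The weight acts at the center, a distance L/2 = 1.185 m from the pivot; τ = Mg(L/2) = 24.64 N·m.
α = τ/I = 24.64/3.969 = 6.209 rad/s².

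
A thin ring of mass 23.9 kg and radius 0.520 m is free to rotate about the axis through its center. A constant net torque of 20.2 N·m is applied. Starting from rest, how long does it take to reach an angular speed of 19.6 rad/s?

I = MR² = (23.9)(0.520)² = 6.463 kg·m².
α = τ/I = 20.2/6.463 = 3.126 rad/s².
ω = αt ⇒ t = ω/α = 19.6/3.126 = 6.271 s.

t ≈ 6.27 s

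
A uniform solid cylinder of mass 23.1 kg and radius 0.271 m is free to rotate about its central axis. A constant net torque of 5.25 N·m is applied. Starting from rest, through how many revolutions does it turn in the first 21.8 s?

≈ 234 revolutions

I = ½MR² = (1/2)(23.1)(0.271)² = 0.8482 kg·m².
α = τ/I = 5.25/0.8482 = 6.189 rad/s².
θ = ½αt² = ½(6.189)(21.8)² = 1471 rad.
Revolutions = θ/(2π) = 234.1.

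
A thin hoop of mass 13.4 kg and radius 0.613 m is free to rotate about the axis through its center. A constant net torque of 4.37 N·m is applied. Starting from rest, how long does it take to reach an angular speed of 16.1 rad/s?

I = MR² = (13.4)(0.613)² = 5.035 kg·m².
α = τ/I = 4.37/5.035 = 0.8679 rad/s².
ω = αt ⇒ t = ω/α = 16.1/0.8679 = 18.55 s.

t ≈ 18.6 s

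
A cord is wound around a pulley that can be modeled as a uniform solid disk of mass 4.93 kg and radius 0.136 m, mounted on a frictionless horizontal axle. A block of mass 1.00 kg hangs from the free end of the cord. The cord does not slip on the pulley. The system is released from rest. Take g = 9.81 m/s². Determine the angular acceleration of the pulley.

α ≈ 20.8 rad/s²

I = ½MR² = (1/2)(4.93)(0.136)² = 0.04559 kg·m².
Block: mg − T = ma. Pulley: TR = Iα. No-slip: a = αR, so T = (I/R²)a = 2.465·a.
Then mg = (m + 2.465)a, so a = (1.00)(9.81)/(1.00 + 2.465) = 2.831 m/s².
α = a/R = 2.831/0.136 = 20.82 rad/s².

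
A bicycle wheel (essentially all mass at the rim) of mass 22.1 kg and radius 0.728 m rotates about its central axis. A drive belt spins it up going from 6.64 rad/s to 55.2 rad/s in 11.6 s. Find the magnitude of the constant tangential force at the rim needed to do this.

F ≈ 67.4 N

I = MR² = (22.1)(0.728)² = 11.71 kg·m².
α = Δω/Δt = (55.2 − 6.64)/11.6 = 4.186 rad/s².
The required torque is τ = Iα = (11.71)(4.186) = 49.03 N·m.
A tangential force at the rim gives τ = FR, so F = τ/R = 49.03/0.728 = 67.35 N.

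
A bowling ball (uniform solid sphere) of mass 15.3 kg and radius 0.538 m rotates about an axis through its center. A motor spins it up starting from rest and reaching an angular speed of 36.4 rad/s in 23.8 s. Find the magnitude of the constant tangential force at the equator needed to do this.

I = (2/5)MR² = (2/5)(15.3)(0.538)² = 1.771 kg·m².
α = Δω/Δt = (36.4 − 0)/23.8 = 1.529 rad/s².
The required torque is τ = Iα = (1.771)(1.529) = 2.709 N·m.
A tangential force at the equator gives τ = FR, so F = τ/R = 2.709/0.538 = 5.036 N.

F ≈ 5.04 N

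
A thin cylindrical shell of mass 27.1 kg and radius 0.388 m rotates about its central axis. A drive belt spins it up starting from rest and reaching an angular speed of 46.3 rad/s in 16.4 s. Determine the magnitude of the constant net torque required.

I = MR² = (27.1)(0.388)² = 4.080 kg·m².
α = Δω/Δt = (46.3 − 0)/16.4 = 2.823 rad/s².
τ = Iα = (4.080)(2.823) = 11.52 N·m.

τ ≈ 11.5 N·m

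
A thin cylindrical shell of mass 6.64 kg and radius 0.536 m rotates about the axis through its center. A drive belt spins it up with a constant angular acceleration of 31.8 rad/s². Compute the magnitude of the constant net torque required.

I = MR² = (6.64)(0.536)² = 1.908 kg·m².
τ = Iα = (1.908)(31.80) = 60.66 N·m.

τ ≈ 60.7 N·m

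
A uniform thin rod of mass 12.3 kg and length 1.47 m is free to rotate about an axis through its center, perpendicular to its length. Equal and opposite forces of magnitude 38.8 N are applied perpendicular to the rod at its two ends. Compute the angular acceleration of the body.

I = (1/12)ML² = (1/12)(12.3)(1.47)² = 2.215 kg·m².
The couple gives τ = F·(L/2) + F·(L/2) = F L = (38.8)(1.47) = 57.04 N·m.
From τ = Iα: α = 57.04/2.215 = 25.75 rad/s².

α ≈ 25.8 rad/s²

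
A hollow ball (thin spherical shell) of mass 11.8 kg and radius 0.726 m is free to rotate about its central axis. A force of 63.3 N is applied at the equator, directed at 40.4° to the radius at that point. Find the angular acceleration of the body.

α ≈ 7.18 rad/s²

I = (2/3)MR² = (2/3)(11.8)(0.726)² = 4.146 kg·m².
Only the tangential component produces torque: τ = F R sinθ = (63.3)(0.726) sin 40.4° = 29.78 N·m.
From τ = Iα: α = 29.78/4.146 = 7.183 rad/s².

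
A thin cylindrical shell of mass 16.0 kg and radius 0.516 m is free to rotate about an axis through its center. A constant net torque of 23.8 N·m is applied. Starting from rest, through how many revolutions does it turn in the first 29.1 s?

≈ 376 revolutions

I = MR² = (16.0)(0.516)² = 4.260 kg·m².
α = τ/I = 23.8/4.260 = 5.587 rad/s².
θ = ½αt² = ½(5.587)(29.1)² = 2365 rad.
Revolutions = θ/(2π) = 376.5.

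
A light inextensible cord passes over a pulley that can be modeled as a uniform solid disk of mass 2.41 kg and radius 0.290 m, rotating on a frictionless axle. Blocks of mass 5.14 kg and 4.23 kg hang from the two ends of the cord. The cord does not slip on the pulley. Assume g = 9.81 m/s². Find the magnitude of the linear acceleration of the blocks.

a ≈ 0.844 m/s²

I = ½MR² = (1/2)(2.41)(0.290)² = 0.1013 kg·m².
Heavier block: m₁g − T₁ = m₁a. Lighter block: T₂ − m₂g = m₂a.
Pulley: (T₁ − T₂)R = Iα = I(a/R), so T₁ − T₂ = (I/R²)a = (1/2)M_p a = 1.205·a.
Adding the three: (m₁ − m₂)g = (m₁ + m₂ + 1.205)a, so a = (5.14 − 4.23)(9.81)/(5.14 + 4.23 + 1.205) = 0.8442 m/s².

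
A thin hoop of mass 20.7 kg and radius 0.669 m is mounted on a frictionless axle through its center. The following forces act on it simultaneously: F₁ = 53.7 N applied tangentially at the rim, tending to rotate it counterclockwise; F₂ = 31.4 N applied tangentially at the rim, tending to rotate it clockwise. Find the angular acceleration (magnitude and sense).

I = MR² = (20.7)(0.669)² = 9.265 kg·m².
Taking counterclockwise as positive: τ₁ = +(53.7)(0.669) = +35.93 N·m; τ₂ = −(31.4)(0.669) = −21.01 N·m.
Net torque τ = 14.92 N·m.
α = τ/I = 14.92/9.265 = 1.610 rad/s².

α ≈ 1.61 rad/s², counterclockwise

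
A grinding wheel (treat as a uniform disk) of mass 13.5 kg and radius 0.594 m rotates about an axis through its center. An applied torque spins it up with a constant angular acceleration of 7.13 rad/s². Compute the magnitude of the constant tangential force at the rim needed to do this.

F ≈ 28.6 N

I = ½MR² = (1/2)(13.5)(0.594)² = 2.382 kg·m².
The required torque is τ = Iα = (2.382)(7.130) = 16.98 N·m.
A tangential force at the rim gives τ = FR, so F = τ/R = 16.98/0.594 = 28.59 N.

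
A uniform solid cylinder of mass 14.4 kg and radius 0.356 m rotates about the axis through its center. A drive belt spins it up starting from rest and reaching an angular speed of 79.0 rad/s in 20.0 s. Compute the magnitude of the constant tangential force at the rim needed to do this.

F ≈ 10.1 N

I = ½MR² = (1/2)(14.4)(0.356)² = 0.9125 kg·m².
α = Δω/Δt = (79.0 − 0)/20.0 = 3.950 rad/s².
The required torque is τ = Iα = (0.9125)(3.950) = 3.604 N·m.
A tangential force at the rim gives τ = FR, so F = τ/R = 3.604/0.356 = 10.12 N.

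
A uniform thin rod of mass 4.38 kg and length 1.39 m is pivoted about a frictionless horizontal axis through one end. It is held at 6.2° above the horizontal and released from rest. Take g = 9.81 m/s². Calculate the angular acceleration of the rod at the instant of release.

α ≈ 10.5 rad/s²

About the pivot, I = (1/3)ML² = (1/3)(4.38)(1.39)² = 2.821 kg·m².
The weight acts at the center, a distance L/2 = 0.6950 m from the pivot; τ = Mg(L/2) cos 6.2° = 29.69 N·m.
α = τ/I = 29.69/2.821 = 10.52 rad/s².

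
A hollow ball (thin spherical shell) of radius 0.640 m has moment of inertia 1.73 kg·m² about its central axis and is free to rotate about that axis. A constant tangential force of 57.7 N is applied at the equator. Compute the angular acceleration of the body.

τ = F R = (57.7)(0.640) = 36.93 N·m.
Newton's second law for rotation, τ = Iα, gives α = τ/I = 36.93/1.730 = 21.35 rad/s².

α ≈ 21.3 rad/s²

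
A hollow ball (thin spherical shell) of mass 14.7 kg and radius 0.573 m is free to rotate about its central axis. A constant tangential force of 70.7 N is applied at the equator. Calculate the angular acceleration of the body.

α ≈ 12.6 rad/s²

I = (2/3)MR² = (2/3)(14.7)(0.573)² = 3.218 kg·m².
τ = F R = (70.7)(0.573) = 40.51 N·m.
Newton's second law for rotation, τ = Iα, gives α = τ/I = 40.51/3.218 = 12.59 rad/s².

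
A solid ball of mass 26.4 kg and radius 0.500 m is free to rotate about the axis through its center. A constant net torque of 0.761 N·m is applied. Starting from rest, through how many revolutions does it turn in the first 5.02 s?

I = (2/5)MR² = (2/5)(26.4)(0.500)² = 2.640 kg·m².
α = τ/I = 0.761/2.640 = 0.2883 rad/s².
θ = ½αt² = ½(0.2883)(5.02)² = 3.632 rad.
Revolutions = θ/(2π) = 0.5781.

≈ 0.578 revolutions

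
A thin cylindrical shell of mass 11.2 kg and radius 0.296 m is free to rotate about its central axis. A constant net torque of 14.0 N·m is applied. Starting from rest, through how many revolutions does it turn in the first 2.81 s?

≈ 8.96 revolutions

I = MR² = (11.2)(0.296)² = 0.9813 kg·m².
α = τ/I = 14.0/0.9813 = 14.27 rad/s².
θ = ½αt² = ½(14.27)(2.81)² = 56.33 rad.
Revolutions = θ/(2π) = 8.965.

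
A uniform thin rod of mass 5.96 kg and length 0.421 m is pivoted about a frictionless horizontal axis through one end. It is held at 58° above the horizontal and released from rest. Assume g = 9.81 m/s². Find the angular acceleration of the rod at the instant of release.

α ≈ 18.5 rad/s²

About the pivot, I = (1/3)ML² = (1/3)(5.96)(0.421)² = 0.3521 kg·m².
The weight acts at the center, a distance L/2 = 0.2105 m from the pivot; τ = Mg(L/2) cos 58° = 6.522 N·m.
α = τ/I = 6.522/0.3521 = 18.52 rad/s².
(Equivalently α = (3g/(2L)) cos 58° = 18.52 rad/s².)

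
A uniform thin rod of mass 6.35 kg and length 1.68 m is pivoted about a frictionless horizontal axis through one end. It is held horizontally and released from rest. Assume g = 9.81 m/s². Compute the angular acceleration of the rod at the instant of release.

α ≈ 8.76 rad/s²

About the pivot, I = (1/3)ML² = (1/3)(6.35)(1.68)² = 5.974 kg·m².
The weight acts at the center, a distance L/2 = 0.8400 m from the pivot; τ = Mg(L/2) = 52.33 N·m.
α = τ/I = 52.33/5.974 = 8.759 rad/s².
(Equivalently α = (3g/(2L)) = 8.759 rad/s².)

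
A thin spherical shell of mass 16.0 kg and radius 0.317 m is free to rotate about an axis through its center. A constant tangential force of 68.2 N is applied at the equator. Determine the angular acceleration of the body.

I = (2/3)MR² = (2/3)(16.0)(0.317)² = 1.072 kg·m².
τ = F R = (68.2)(0.317) = 21.62 N·m.
From τ = Iα: α = 21.62/1.072 = 20.17 rad/s².

α ≈ 20.2 rad/s²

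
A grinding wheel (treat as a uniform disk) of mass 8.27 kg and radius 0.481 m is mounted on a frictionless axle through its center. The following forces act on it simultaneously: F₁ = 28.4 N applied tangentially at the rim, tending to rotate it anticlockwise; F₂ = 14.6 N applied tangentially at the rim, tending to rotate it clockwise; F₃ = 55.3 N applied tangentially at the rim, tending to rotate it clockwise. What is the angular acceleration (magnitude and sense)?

I = ½MR² = (1/2)(8.27)(0.481)² = 0.9567 kg·m².
Taking anticlockwise as positive: τ₁ = +(28.4)(0.481) = +13.66 N·m; τ₂ = −(14.6)(0.481) = −7.023 N·m; τ₃ = −(55.3)(0.481) = −26.60 N·m.
Net torque τ = -19.96 N·m.
α = τ/I = -19.96/0.9567 = -20.87 rad/s².

α ≈ 20.9 rad/s², clockwise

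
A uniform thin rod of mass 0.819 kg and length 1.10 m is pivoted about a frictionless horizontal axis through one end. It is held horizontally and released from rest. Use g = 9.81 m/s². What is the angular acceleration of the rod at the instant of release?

About the pivot, I = (1/3)ML² = (1/3)(0.819)(1.10)² = 0.3303 kg·m².
The weight acts at the center, a distance L/2 = 0.5500 m from the pivot; τ = Mg(L/2) = 4.419 N·m.
α = τ/I = 4.419/0.3303 = 13.38 rad/s².
(Equivalently α = (3g/(2L)) = 13.38 rad/s².)

α ≈ 13.4 rad/s²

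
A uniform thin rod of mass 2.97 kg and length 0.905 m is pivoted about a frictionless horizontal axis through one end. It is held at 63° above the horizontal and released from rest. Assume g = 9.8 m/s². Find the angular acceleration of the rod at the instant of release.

About the pivot, I = (1/3)ML² = (1/3)(2.97)(0.905)² = 0.8108 kg·m².
The weight acts at the center, a distance L/2 = 0.4525 m from the pivot; τ = Mg(L/2) cos 63° = 5.979 N·m.
α = τ/I = 5.979/0.8108 = 7.374 rad/s².

α ≈ 7.37 rad/s²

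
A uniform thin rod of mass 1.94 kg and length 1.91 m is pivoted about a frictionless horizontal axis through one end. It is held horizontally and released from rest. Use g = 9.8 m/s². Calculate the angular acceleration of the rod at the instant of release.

About the pivot, I = (1/3)ML² = (1/3)(1.94)(1.91)² = 2.359 kg·m².
The weight acts at the center, a distance L/2 = 0.9550 m from the pivot; τ = Mg(L/2) = 18.16 N·m.
α = τ/I = 18.16/2.359 = 7.696 rad/s².

α ≈ 7.70 rad/s²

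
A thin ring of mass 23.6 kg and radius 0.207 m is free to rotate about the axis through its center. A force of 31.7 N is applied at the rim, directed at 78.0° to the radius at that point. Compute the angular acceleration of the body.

α ≈ 6.35 rad/s²

I = MR² = (23.6)(0.207)² = 1.011 kg·m².
Only the tangential component produces torque: τ = F R sinθ = (31.7)(0.207) sin 78.0° = 6.419 N·m.
Newton's second law for rotation, τ = Iα, gives α = τ/I = 6.419/1.011 = 6.347 rad/s².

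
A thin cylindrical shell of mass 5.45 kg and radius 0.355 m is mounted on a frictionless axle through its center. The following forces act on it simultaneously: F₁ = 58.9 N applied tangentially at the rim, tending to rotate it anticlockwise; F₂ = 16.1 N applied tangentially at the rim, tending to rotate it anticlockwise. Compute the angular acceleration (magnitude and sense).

α ≈ 38.8 rad/s², anticlockwise

I = MR² = (5.45)(0.355)² = 0.6868 kg·m².
Taking anticlockwise as positive: τ₁ = +(58.9)(0.355) = +20.91 N·m; τ₂ = +(16.1)(0.355) = +5.716 N·m.
Net torque τ = 26.62 N·m.
α = τ/I = 26.62/0.6868 = 38.76 rad/s².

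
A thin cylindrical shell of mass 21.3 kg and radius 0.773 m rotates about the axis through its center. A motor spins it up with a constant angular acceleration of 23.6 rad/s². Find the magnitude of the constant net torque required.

τ ≈ 300 N·m

I = MR² = (21.3)(0.773)² = 12.73 kg·m².
τ = Iα = (12.73)(23.60) = 300.4 N·m.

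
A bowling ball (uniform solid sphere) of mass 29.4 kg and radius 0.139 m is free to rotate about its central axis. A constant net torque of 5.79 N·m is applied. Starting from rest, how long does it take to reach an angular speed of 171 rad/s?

I = (2/5)MR² = (2/5)(29.4)(0.139)² = 0.2272 kg·m².
α = τ/I = 5.79/0.2272 = 25.48 rad/s².
ω = αt ⇒ t = ω/α = 171/25.48 = 6.710 s.

t ≈ 6.71 s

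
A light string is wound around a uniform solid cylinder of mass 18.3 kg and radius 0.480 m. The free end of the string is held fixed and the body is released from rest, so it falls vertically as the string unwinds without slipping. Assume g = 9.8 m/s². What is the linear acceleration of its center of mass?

a ≈ 6.53 m/s²

Translation: Mg − T = Ma. Rotation about the center: TR = Iα with I = ½MR².
With a = αR: T = (I/R²)a = (1/2)M a, so Mg = (1 + 0.5000)Ma.
a = g/(1 + 0.5000) = 9.8/1.500 = 6.533 m/s².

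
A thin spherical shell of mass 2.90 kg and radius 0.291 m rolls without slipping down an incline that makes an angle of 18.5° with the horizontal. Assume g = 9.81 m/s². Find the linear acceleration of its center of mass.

Translation along the incline: Mg sinθ − f = Ma.
Rotation about the center: fR = Iα with I = (2/3)MR². No-slip gives a = αR, so f = (I/R²)a = (2/3)M a.
Substituting: Mg sinθ = (1 + 0.6667)Ma, so a = g sinθ/(1 + 0.6667) = (9.81) sin 18.5° / 1.667 = 1.868 m/s².

a ≈ 1.87 m/s²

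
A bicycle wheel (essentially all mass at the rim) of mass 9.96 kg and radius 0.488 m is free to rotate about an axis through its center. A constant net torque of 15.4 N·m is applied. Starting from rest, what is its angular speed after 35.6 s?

I = MR² = (9.96)(0.488)² = 2.372 kg·m².
α = τ/I = 15.4/2.372 = 6.493 rad/s².
ω = ω₀ + αt = 0 + (6.493)(35.6) = 231.1 rad/s.

ω ≈ 231 rad/s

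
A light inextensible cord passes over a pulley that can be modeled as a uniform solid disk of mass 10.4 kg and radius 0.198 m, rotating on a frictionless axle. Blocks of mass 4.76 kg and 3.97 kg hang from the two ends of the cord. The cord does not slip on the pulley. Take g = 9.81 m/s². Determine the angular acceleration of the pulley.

α ≈ 2.81 rad/s²

I = ½MR² = (1/2)(10.4)(0.198)² = 0.2039 kg·m².
Heavier block: m₁g − T₁ = m₁a. Lighter block: T₂ − m₂g = m₂a.
Pulley: (T₁ − T₂)R = Iα = I(a/R), so T₁ − T₂ = (I/R²)a = (1/2)M_p a = 5.200·a.
Adding the three: (m₁ − m₂)g = (m₁ + m₂ + 5.200)a, so a = (4.76 − 3.97)(9.81)/(4.76 + 3.97 + 5.200) = 0.5563 m/s².
α = a/R = 0.5563/0.198 = 2.810 rad/s².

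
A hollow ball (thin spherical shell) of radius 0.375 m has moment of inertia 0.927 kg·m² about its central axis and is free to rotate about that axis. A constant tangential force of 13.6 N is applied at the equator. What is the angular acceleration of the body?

τ = F R = (13.6)(0.375) = 5.100 N·m.
From τ = Iα: α = 5.100/0.9270 = 5.502 rad/s².

α ≈ 5.50 rad/s²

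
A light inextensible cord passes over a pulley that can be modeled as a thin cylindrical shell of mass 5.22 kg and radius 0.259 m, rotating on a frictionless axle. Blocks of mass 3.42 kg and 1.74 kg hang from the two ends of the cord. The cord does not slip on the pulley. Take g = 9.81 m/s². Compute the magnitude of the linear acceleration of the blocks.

I = MR² = (5.22)(0.259)² = 0.3502 kg·m².
Heavier block: m₁g − T₁ = m₁a. Lighter block: T₂ − m₂g = m₂a.
Pulley: (T₁ − T₂)R = Iα = I(a/R), so T₁ − T₂ = (I/R²)a = 1·M_p a = 5.220·a.
Adding the three: (m₁ − m₂)g = (m₁ + m₂ + 5.220)a, so a = (3.42 − 1.74)(9.81)/(3.42 + 1.74 + 5.220) = 1.588 m/s².

a ≈ 1.59 m/s²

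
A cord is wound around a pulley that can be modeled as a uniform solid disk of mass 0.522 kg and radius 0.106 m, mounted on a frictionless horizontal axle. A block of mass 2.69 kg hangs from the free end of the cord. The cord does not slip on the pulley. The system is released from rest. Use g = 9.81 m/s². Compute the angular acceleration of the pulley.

α ≈ 84.4 rad/s²

I = ½MR² = (1/2)(0.522)(0.106)² = 0.002933 kg·m².
Block: mg − T = ma. Pulley: TR = Iα. No-slip: a = αR, so T = (I/R²)a = 0.2610·a.
Then mg = (m + 0.2610)a, so a = (2.69)(9.81)/(2.69 + 0.2610) = 8.942 m/s².
α = a/R = 8.942/0.106 = 84.36 rad/s².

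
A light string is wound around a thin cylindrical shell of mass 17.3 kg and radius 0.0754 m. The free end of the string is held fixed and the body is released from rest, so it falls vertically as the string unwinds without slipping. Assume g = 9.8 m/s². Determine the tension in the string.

T ≈ 84.8 N

Translation: Mg − T = Ma. Rotation about the center: TR = Iα with I = MR².
With a = αR: T = (I/R²)a = M a, so Mg = (1 + 1.000)Ma.
a = g/(1 + 1.000) = 9.8/2.000 = 4.900 m/s².
T = 1.000·M·a = (1.000)(17.3)(4.900) = 84.77 N.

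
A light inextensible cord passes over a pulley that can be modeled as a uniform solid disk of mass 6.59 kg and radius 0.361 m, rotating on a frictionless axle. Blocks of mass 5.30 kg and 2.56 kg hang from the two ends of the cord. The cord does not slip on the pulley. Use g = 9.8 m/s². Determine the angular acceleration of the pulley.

α ≈ 6.67 rad/s²

I = ½MR² = (1/2)(6.59)(0.361)² = 0.4294 kg·m².
Heavier block: m₁g − T₁ = m₁a. Lighter block: T₂ − m₂g = m₂a.
Pulley: (T₁ − T₂)R = Iα = I(a/R), so T₁ − T₂ = (I/R²)a = (1/2)M_p a = 3.295·a.
Adding the three: (m₁ − m₂)g = (m₁ + m₂ + 3.295)a, so a = (5.30 − 2.56)(9.8)/(5.30 + 2.56 + 3.295) = 2.407 m/s².
α = a/R = 2.407/0.361 = 6.668 rad/s².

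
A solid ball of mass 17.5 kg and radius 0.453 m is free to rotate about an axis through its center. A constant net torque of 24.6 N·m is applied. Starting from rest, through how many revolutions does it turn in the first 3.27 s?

I = (2/5)MR² = (2/5)(17.5)(0.453)² = 1.436 kg·m².
α = τ/I = 24.6/1.436 = 17.13 rad/s².
θ = ½αt² = ½(17.13)(3.27)² = 91.56 rad.
Revolutions = θ/(2π) = 14.57.

≈ 14.6 revolutions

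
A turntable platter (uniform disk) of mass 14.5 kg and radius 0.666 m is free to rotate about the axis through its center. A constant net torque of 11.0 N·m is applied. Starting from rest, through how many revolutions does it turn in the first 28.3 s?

≈ 218 revolutions

I = ½MR² = (1/2)(14.5)(0.666)² = 3.216 kg·m².
α = τ/I = 11.0/3.216 = 3.421 rad/s².
θ = ½αt² = ½(3.421)(28.3)² = 1370 rad.
Revolutions = θ/(2π) = 218.0.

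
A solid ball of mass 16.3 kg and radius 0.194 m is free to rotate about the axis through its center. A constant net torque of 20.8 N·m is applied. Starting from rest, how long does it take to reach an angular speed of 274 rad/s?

t ≈ 3.23 s

I = (2/5)MR² = (2/5)(16.3)(0.194)² = 0.2454 kg·m².
α = τ/I = 20.8/0.2454 = 84.76 rad/s².
ω = αt ⇒ t = ω/α = 274/84.76 = 3.232 s.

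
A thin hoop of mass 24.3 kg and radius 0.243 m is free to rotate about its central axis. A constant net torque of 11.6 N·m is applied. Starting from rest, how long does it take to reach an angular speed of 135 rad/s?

I = MR² = (24.3)(0.243)² = 1.435 kg·m².
α = τ/I = 11.6/1.435 = 8.084 rad/s².
ω = αt ⇒ t = ω/α = 135/8.084 = 16.70 s.

t ≈ 16.7 s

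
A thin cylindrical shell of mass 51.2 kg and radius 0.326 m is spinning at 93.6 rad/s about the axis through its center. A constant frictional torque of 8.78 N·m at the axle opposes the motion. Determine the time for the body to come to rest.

t ≈ 58.0 s

I = MR² = (51.2)(0.326)² = 5.441 kg·m².
The net torque has magnitude 8.78 N·m, opposing ω.
|α| = τ/I = 8.780/5.441 = 1.614 rad/s² (deceleration).
0 = ω₀ − |α|t ⇒ t = ω₀/|α| = 93.6/1.614 = 58.01 s.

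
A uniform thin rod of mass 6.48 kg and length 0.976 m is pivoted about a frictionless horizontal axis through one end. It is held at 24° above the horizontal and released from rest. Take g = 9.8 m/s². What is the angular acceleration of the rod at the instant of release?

About the pivot, I = (1/3)ML² = (1/3)(6.48)(0.976)² = 2.058 kg·m².
The weight acts at the center, a distance L/2 = 0.4880 m from the pivot; τ = Mg(L/2) cos 24° = 28.31 N·m.
α = τ/I = 28.31/2.058 = 13.76 rad/s².

α ≈ 13.8 rad/s²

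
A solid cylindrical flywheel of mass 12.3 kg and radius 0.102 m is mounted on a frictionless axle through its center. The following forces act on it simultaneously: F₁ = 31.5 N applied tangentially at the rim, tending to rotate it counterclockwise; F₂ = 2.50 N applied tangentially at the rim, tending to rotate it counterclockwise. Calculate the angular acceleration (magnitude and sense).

α ≈ 54.2 rad/s², counterclockwise

I = ½MR² = (1/2)(12.3)(0.102)² = 0.06398 kg·m².
Taking counterclockwise as positive: τ₁ = +(31.5)(0.102) = +3.213 N·m; τ₂ = +(2.50)(0.102) = +0.2550 N·m.
Net torque τ = 3.468 N·m.
α = τ/I = 3.468/0.06398 = 54.20 rad/s².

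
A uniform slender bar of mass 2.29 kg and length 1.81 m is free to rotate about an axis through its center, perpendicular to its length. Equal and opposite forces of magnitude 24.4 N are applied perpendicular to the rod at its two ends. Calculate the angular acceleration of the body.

I = (1/12)ML² = (1/12)(2.29)(1.81)² = 0.6252 kg·m².
The couple gives τ = F·(L/2) + F·(L/2) = F L = (24.4)(1.81) = 44.16 N·m.
Newton's second law for rotation, τ = Iα, gives α = τ/I = 44.16/0.6252 = 70.64 rad/s².

α ≈ 70.6 rad/s²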